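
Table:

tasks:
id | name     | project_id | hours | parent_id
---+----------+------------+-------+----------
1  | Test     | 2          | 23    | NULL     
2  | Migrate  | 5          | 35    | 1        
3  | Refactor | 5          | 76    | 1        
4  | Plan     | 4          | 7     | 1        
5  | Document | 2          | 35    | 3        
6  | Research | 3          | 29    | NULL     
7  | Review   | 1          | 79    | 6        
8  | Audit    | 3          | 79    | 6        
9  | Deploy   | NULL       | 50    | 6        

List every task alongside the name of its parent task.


This is a self-join: tasks is joined to a second copy of itself, matching each row's parent_id to another row's id. Use LEFT JOIN so rows with parent_id=NULL are kept.
  - task 1 (Test): parent_id=NULL -> NULL
  - task 2 (Migrate): parent_id=1 -> Test
  - task 3 (Refactor): parent_id=1 -> Test
  - task 4 (Plan): parent_id=1 -> Test
  - task 5 (Document): parent_id=3 -> Refactor
  - task 6 (Research): parent_id=NULL -> NULL
  - task 7 (Review): parent_id=6 -> Research
  - task 8 (Audit): parent_id=6 -> Research
  - task 9 (Deploy): parent_id=6 -> Research

SQL:
SELECT a.name AS item, b.name AS parent
FROM tasks a
LEFT JOIN tasks b ON a.parent_id = b.id

Result:
item     | parent  
---------+---------
Test     | NULL    
Migrate  | Test    
Refactor | Test    
Plan     | Test    
Document | Refactor
Research | NULL    
Review   | Research
Audit    | Research
Deploy   | Research


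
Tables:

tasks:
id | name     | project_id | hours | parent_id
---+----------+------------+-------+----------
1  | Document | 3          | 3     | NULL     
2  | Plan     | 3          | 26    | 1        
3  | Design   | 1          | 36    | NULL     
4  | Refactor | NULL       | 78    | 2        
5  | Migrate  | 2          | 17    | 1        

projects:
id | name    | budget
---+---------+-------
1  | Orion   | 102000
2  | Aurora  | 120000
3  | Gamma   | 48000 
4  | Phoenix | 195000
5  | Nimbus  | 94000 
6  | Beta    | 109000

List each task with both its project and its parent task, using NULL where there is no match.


Two LEFT JOINs from the same base table tasks: one to projects via project_id, one to tasks itself via parent_id. Both are LEFT so every task is preserved.
Match against projects:
  - task 1 (Document): project_id=3 -> matches Gamma
  - task 2 (Plan): project_id=3 -> matches Gamma
  - task 3 (Design): project_id=1 -> matches Orion
  - task 4 (Refactor): project_id=NULL, no match -> kept with NULL
  - task 5 (Migrate): project_id=2 -> matches Aurora
Match against tasks (self):
  - task 1 (Document): parent_id=NULL -> NULL
  - task 2 (Plan): parent_id=1 -> Document
  - task 3 (Design): parent_id=NULL -> NULL
  - task 4 (Refactor): parent_id=2 -> Plan
  - task 5 (Migrate): parent_id=1 -> Document

SQL:
SELECT a.name, b.name AS project, c.name AS parent
FROM tasks a
LEFT JOIN projects b ON a.project_id = b.id
LEFT JOIN tasks c ON a.parent_id = c.id

Result:
name     | project | parent  
---------+---------+---------
Document | Gamma   | NULL    
Plan     | Gamma   | Document
Design   | Orion   | NULL    
Refactor | NULL    | Plan    
Migrate  | Aurora  | Document


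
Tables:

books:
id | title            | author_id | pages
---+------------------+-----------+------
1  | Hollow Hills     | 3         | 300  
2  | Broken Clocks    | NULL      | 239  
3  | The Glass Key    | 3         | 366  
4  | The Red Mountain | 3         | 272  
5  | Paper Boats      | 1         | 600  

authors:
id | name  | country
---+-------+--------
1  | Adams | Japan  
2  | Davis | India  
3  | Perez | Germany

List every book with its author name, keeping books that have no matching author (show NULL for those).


LEFT JOIN keeps every row from books (the left table); where author_id has no match in authors, the author columns become NULL. Walk through each book:
  - book 1 (Hollow Hills): author_id=3 -> matches Perez
  - book 2 (Broken Clocks): author_id=NULL, no match -> kept with NULL
  - book 3 (The Glass Key): author_id=3 -> matches Perez
  - book 4 (The Red Mountain): author_id=3 -> matches Perez
  - book 5 (Paper Boats): author_id=1 -> matches Adams
All 5 rows appear; 1 has NULL author.

SQL:
SELECT a.title, b.name AS author
FROM books a
LEFT JOIN authors b ON a.author_id = b.id

Result:
title            | author
-----------------+-------
Hollow Hills     | Perez 
Broken Clocks    | NULL  
The Glass Key    | Perez 
The Red Mountain | Perez 
Paper Boats      | Adams 


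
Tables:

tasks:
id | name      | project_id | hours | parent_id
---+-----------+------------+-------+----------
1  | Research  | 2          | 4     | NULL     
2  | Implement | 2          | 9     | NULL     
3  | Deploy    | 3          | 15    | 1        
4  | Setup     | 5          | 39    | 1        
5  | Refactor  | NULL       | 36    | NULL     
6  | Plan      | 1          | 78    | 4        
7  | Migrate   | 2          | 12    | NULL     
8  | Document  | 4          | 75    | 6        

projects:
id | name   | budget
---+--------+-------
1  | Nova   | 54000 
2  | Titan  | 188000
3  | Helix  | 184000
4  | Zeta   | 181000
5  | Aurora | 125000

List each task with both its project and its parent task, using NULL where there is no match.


Two LEFT JOINs from the same base table tasks: one to projects via project_id, one to tasks itself via parent_id. Both are LEFT so every task is preserved.
Match against projects:
  - task 1 (Research): project_id=2 -> matches Titan
  - task 2 (Implement): project_id=2 -> matches Titan
  - task 3 (Deploy): project_id=3 -> matches Helix
  - task 4 (Setup): project_id=5 -> matches Aurora
  - task 5 (Refactor): project_id=NULL, no match -> kept with NULL
  - task 6 (Plan): project_id=1 -> matches Nova
  - task 7 (Migrate): project_id=2 -> matches Titan
  - task 8 (Document): project_id=4 -> matches Zeta
Match against tasks (self):
  - task 1 (Research): parent_id=NULL -> NULL
  - task 2 (Implement): parent_id=NULL -> NULL
  - task 3 (Deploy): parent_id=1 -> Research
  - task 4 (Setup): parent_id=1 -> Research
  - task 5 (Refactor): parent_id=NULL -> NULL
  - task 6 (Plan): parent_id=4 -> Setup
  - task 7 (Migrate): parent_id=NULL -> NULL
  - task 8 (Document): parent_id=6 -> Plan

SQL:
SELECT a.name, b.name AS project, c.name AS parent
FROM tasks a
LEFT JOIN projects b ON a.project_id = b.id
LEFT JOIN tasks c ON a.parent_id = c.id

Result:
name      | project | parent  
----------+---------+---------
Research  | Titan   | NULL    
Implement | Titan   | NULL    
Deploy    | Helix   | Research
Setup     | Aurora  | Research
Refactor  | NULL    | NULL    
Plan      | Nova    | Setup   
Migrate   | Titan   | NULL    
Document  | Zeta    | Plan    


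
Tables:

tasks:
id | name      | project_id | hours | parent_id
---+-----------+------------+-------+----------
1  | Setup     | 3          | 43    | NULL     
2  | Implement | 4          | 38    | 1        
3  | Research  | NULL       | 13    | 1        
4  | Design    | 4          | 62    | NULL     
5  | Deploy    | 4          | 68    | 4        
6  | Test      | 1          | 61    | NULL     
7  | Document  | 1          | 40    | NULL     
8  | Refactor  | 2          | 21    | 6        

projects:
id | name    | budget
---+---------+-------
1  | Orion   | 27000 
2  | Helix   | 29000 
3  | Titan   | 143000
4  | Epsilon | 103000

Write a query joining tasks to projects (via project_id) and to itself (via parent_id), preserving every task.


Two LEFT JOINs from the same base table tasks: one to projects via project_id, one to tasks itself via parent_id. Both are LEFT so every task is preserved.
Match against projects:
  - task 1 (Setup): project_id=3 -> matches Titan
  - task 2 (Implement): project_id=4 -> matches Epsilon
  - task 3 (Research): project_id=NULL, no match -> kept with NULL
  - task 4 (Design): project_id=4 -> matches Epsilon
  - task 5 (Deploy): project_id=4 -> matches Epsilon
  - task 6 (Test): project_id=1 -> matches Orion
  - task 7 (Document): project_id=1 -> matches Orion
  - task 8 (Refactor): project_id=2 -> matches Helix
Match against tasks (self):
  - task 1 (Setup): parent_id=NULL -> NULL
  - task 2 (Implement): parent_id=1 -> Setup
  - task 3 (Research): parent_id=1 -> Setup
  - task 4 (Design): parent_id=NULL -> NULL
  - task 5 (Deploy): parent_id=4 -> Design
  - task 6 (Test): parent_id=NULL -> NULL
  - task 7 (Document): parent_id=NULL -> NULL
  - task 8 (Refactor): parent_id=6 -> Test

SQL:
SELECT a.name, b.name AS project, c.name AS parent
FROM tasks a
LEFT JOIN projects b ON a.project_id = b.id
LEFT JOIN tasks c ON a.parent_id = c.id

Result:
name      | project | parent
----------+---------+-------
Setup     | Titan   | NULL  
Implement | Epsilon | Setup 
Research  | NULL    | Setup 
Design    | Epsilon | NULL  
Deploy    | Epsilon | Design
Test      | Orion   | NULL  
Document  | Orion   | NULL  
Refactor  | Helix   | Test  


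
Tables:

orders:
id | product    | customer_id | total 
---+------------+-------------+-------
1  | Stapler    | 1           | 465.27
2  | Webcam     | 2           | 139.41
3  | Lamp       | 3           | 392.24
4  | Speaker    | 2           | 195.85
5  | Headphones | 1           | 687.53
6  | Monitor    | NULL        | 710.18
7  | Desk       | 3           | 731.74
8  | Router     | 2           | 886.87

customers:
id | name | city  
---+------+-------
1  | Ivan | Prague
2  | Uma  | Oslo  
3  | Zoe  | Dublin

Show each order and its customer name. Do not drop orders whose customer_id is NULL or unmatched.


LEFT JOIN keeps every row from orders (the left table); where customer_id has no match in customers, the customer columns become NULL. Walk through each order:
  - order 1 (Stapler): customer_id=1 -> matches Ivan
  - order 2 (Webcam): customer_id=2 -> matches Uma
  - order 3 (Lamp): customer_id=3 -> matches Zoe
  - order 4 (Speaker): customer_id=2 -> matches Uma
  - order 5 (Headphones): customer_id=1 -> matches Ivan
  - order 6 (Monitor): customer_id=NULL, no match -> kept with NULL
  - order 7 (Desk): customer_id=3 -> matches Zoe
  - order 8 (Router): customer_id=2 -> matches Uma
All 8 rows appear; 1 has NULL customer.

SQL:
SELECT a.product, b.name AS customer
FROM orders a
LEFT JOIN customers b ON a.customer_id = b.id

Result:
product    | customer
-----------+---------
Stapler    | Ivan    
Webcam     | Uma     
Lamp       | Zoe     
Speaker    | Uma     
Headphones | Ivan    
Monitor    | NULL    
Desk       | Zoe     
Router     | Uma     


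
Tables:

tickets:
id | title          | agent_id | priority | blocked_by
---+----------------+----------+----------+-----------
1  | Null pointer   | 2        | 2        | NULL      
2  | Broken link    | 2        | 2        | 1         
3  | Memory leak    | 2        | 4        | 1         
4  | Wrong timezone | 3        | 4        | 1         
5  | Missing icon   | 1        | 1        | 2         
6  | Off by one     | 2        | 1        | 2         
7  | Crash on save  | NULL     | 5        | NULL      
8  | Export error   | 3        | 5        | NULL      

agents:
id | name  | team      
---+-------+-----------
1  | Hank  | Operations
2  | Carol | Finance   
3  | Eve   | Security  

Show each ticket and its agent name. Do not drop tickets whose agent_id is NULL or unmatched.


LEFT JOIN keeps every row from tickets (the left table); where agent_id has no match in agents, the agent columns become NULL. Walk through each ticket:
  - ticket 1 (Null pointer): agent_id=2 -> matches Carol
  - ticket 2 (Broken link): agent_id=2 -> matches Carol
  - ticket 3 (Memory leak): agent_id=2 -> matches Carol
  - ticket 4 (Wrong timezone): agent_id=3 -> matches Eve
  - ticket 5 (Missing icon): agent_id=1 -> matches Hank
  - ticket 6 (Off by one): agent_id=2 -> matches Carol
  - ticket 7 (Crash on save): agent_id=NULL, no match -> kept with NULL
  - ticket 8 (Export error): agent_id=3 -> matches Eve
All 8 rows appear; 1 has NULL agent.

SQL:
SELECT a.title, b.name AS agent
FROM tickets a
LEFT JOIN agents b ON a.agent_id = b.id

Result:
title          | agent
---------------+------
Null pointer   | Carol
Broken link    | Carol
Memory leak    | Carol
Wrong timezone | Eve  
Missing icon   | Hank 
Off by one     | Carol
Crash on save  | NULL 
Export error   | Eve  


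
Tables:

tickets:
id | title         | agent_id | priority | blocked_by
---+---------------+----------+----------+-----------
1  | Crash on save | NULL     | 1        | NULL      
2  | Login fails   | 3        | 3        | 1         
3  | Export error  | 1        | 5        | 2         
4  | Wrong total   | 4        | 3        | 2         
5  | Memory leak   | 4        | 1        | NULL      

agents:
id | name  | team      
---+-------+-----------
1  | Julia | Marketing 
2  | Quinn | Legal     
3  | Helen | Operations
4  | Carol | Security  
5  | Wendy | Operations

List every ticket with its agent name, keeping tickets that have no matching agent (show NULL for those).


LEFT JOIN keeps every row from tickets (the left table); where agent_id has no match in agents, the agent columns become NULL. Walk through each ticket:
  - ticket 1 (Crash on save): agent_id=NULL, no match -> kept with NULL
  - ticket 2 (Login fails): agent_id=3 -> matches Helen
  - ticket 3 (Export error): agent_id=1 -> matches Julia
  - ticket 4 (Wrong total): agent_id=4 -> matches Carol
  - ticket 5 (Memory leak): agent_id=4 -> matches Carol
All 5 rows appear; 1 has NULL agent.

SQL:
SELECT a.title, b.name AS agent
FROM tickets a
LEFT JOIN agents b ON a.agent_id = b.id

Result:
title         | agent
--------------+------
Crash on save | NULL 
Login fails   | Helen
Export error  | Julia
Wrong total   | Carol
Memory leak   | Carol


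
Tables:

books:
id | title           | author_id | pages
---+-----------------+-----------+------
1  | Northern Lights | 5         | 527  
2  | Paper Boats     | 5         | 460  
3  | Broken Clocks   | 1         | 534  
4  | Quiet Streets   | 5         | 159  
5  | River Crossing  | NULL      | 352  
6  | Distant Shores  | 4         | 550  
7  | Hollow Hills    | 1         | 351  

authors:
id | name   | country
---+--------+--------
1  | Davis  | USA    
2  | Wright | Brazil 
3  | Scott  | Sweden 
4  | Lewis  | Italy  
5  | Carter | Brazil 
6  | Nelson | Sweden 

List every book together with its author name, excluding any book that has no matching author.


INNER JOIN keeps only books rows whose author_id matches an id in authors. Walk through each book:
  - book 1 (Northern Lights): author_id=5 -> matches Carter
  - book 2 (Paper Boats): author_id=5 -> matches Carter
  - book 3 (Broken Clocks): author_id=1 -> matches Davis
  - book 4 (Quiet Streets): author_id=5 -> matches Carter
  - book 5 (River Crossing): author_id=NULL, no match -> dropped
  - book 6 (Distant Shores): author_id=4 -> matches Lewis
  - book 7 (Hollow Hills): author_id=1 -> matches Davis
So 1 of 7 rows is dropped.

SQL:
SELECT a.title, b.name AS author
FROM books a
INNER JOIN authors b ON a.author_id = b.id

Result:
title           | author
----------------+-------
Northern Lights | Carter
Paper Boats     | Carter
Broken Clocks   | Davis 
Quiet Streets   | Carter
Distant Shores  | Lewis 
Hollow Hills    | Davis 


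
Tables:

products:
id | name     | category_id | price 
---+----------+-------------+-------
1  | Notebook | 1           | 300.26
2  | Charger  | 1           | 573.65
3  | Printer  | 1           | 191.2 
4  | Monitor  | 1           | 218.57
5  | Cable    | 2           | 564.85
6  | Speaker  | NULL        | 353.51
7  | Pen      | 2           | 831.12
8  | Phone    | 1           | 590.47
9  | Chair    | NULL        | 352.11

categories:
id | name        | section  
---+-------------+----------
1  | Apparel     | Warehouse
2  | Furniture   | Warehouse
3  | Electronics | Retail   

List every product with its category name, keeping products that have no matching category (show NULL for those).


LEFT JOIN keeps every row from products (the left table); where category_id has no match in categories, the category columns become NULL. Walk through each product:
  - product 1 (Notebook): category_id=1 -> matches Apparel
  - product 2 (Charger): category_id=1 -> matches Apparel
  - product 3 (Printer): category_id=1 -> matches Apparel
  - product 4 (Monitor): category_id=1 -> matches Apparel
  - product 5 (Cable): category_id=2 -> matches Furniture
  - product 6 (Speaker): category_id=NULL, no match -> kept with NULL
  - product 7 (Pen): category_id=2 -> matches Furniture
  - product 8 (Phone): category_id=1 -> matches Apparel
  - product 9 (Chair): category_id=NULL, no match -> kept with NULL
All 9 rows appear; 2 have NULL category.

SQL:
SELECT a.name, b.name AS category
FROM products a
LEFT JOIN categories b ON a.category_id = b.id

Result:
name     | category 
---------+----------
Notebook | Apparel  
Charger  | Apparel  
Printer  | Apparel  
Monitor  | Apparel  
Cable    | Furniture
Speaker  | NULL     
Pen      | Furniture
Phone    | Apparel  
Chair    | NULL     


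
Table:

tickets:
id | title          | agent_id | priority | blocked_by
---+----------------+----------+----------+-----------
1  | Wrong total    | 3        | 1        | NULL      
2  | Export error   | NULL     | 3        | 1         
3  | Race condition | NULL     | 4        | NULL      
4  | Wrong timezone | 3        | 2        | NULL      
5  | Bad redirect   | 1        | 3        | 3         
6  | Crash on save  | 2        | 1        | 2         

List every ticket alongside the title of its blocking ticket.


This is a self-join: tickets is joined to a second copy of itself, matching each row's blocked_by to another row's id. Use LEFT JOIN so rows with blocked_by=NULL are kept.
  - ticket 1 (Wrong total): blocked_by=NULL -> NULL
  - ticket 2 (Export error): blocked_by=1 -> Wrong total
  - ticket 3 (Race condition): blocked_by=NULL -> NULL
  - ticket 4 (Wrong timezone): blocked_by=NULL -> NULL
  - ticket 5 (Bad redirect): blocked_by=3 -> Race condition
  - ticket 6 (Crash on save): blocked_by=2 -> Export error

SQL:
SELECT a.title AS item, b.title AS blocked_by
FROM tickets a
LEFT JOIN tickets b ON a.blocked_by = b.id

Result:
item           | blocked_by    
---------------+---------------
Wrong total    | NULL          
Export error   | Wrong total   
Race condition | NULL          
Wrong timezone | NULL          
Bad redirect   | Race condition
Crash on save  | Export error  


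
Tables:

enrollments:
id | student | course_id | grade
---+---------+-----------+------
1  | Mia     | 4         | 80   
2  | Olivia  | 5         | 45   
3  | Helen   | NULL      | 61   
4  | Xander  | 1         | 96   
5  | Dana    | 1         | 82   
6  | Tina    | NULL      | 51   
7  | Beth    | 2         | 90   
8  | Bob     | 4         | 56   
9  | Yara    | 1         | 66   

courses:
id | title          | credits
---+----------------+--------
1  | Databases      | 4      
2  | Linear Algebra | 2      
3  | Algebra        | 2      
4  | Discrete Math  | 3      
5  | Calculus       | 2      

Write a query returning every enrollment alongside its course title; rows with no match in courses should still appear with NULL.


LEFT JOIN keeps every row from enrollments (the left table); where course_id has no match in courses, the course columns become NULL. Walk through each enrollment:
  - enrollment 1 (Mia): course_id=4 -> matches Discrete Math
  - enrollment 2 (Olivia): course_id=5 -> matches Calculus
  - enrollment 3 (Helen): course_id=NULL, no match -> kept with NULL
  - enrollment 4 (Xander): course_id=1 -> matches Databases
  - enrollment 5 (Dana): course_id=1 -> matches Databases
  - enrollment 6 (Tina): course_id=NULL, no match -> kept with NULL
  - enrollment 7 (Beth): course_id=2 -> matches Linear Algebra
  - enrollment 8 (Bob): course_id=4 -> matches Discrete Math
  - enrollment 9 (Yara): course_id=1 -> matches Databases
All 9 rows appear; 2 have NULL course.

SQL:
SELECT a.student, b.title AS course
FROM enrollments a
LEFT JOIN courses b ON a.course_id = b.id

Result:
student | course        
--------+---------------
Mia     | Discrete Math 
Olivia  | Calculus      
Helen   | NULL          
Xander  | Databases     
Dana    | Databases     
Tina    | NULL          
Beth    | Linear Algebra
Bob     | Discrete Math 
Yara    | Databases     


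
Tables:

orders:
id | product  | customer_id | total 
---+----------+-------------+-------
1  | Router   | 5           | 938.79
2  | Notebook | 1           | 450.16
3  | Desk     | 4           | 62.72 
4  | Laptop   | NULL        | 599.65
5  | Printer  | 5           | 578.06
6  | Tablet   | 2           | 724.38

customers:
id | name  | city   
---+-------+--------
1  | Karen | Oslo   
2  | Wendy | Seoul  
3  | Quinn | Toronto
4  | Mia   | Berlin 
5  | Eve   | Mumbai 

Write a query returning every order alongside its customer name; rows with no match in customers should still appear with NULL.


LEFT JOIN keeps every row from orders (the left table); where customer_id has no match in customers, the customer columns become NULL. Walk through each order:
  - order 1 (Router): customer_id=5 -> matches Eve
  - order 2 (Notebook): customer_id=1 -> matches Karen
  - order 3 (Desk): customer_id=4 -> matches Mia
  - order 4 (Laptop): customer_id=NULL, no match -> kept with NULL
  - order 5 (Printer): customer_id=5 -> matches Eve
  - order 6 (Tablet): customer_id=2 -> matches Wendy
All 6 rows appear; 1 has NULL customer.

SQL:
SELECT a.product, b.name AS customer
FROM orders a
LEFT JOIN customers b ON a.customer_id = b.id

Result:
product  | customer
---------+---------
Router   | Eve     
Notebook | Karen   
Desk     | Mia     
Laptop   | NULL    
Printer  | Eve     
Tablet   | Wendy   


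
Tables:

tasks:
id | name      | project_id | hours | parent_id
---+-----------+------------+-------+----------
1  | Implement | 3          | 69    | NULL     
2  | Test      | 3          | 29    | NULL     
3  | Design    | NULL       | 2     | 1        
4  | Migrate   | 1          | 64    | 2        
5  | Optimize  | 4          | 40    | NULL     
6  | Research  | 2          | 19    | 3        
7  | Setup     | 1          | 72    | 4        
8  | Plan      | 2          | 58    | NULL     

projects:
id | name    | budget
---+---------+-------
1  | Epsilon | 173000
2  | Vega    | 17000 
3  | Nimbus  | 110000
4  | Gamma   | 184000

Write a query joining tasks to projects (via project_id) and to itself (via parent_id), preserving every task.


Two LEFT JOINs from the same base table tasks: one to projects via project_id, one to tasks itself via parent_id. Both are LEFT so every task is preserved.
Match against projects:
  - task 1 (Implement): project_id=3 -> matches Nimbus
  - task 2 (Test): project_id=3 -> matches Nimbus
  - task 3 (Design): project_id=NULL, no match -> kept with NULL
  - task 4 (Migrate): project_id=1 -> matches Epsilon
  - task 5 (Optimize): project_id=4 -> matches Gamma
  - task 6 (Research): project_id=2 -> matches Vega
  - task 7 (Setup): project_id=1 -> matches Epsilon
  - task 8 (Plan): project_id=2 -> matches Vega
Match against tasks (self):
  - task 1 (Implement): parent_id=NULL -> NULL
  - task 2 (Test): parent_id=NULL -> NULL
  - task 3 (Design): parent_id=1 -> Implement
  - task 4 (Migrate): parent_id=2 -> Test
  - task 5 (Optimize): parent_id=NULL -> NULL
  - task 6 (Research): parent_id=3 -> Design
  - task 7 (Setup): parent_id=4 -> Migrate
  - task 8 (Plan): parent_id=NULL -> NULL

SQL:
SELECT a.name, b.name AS project, c.name AS parent
FROM tasks a
LEFT JOIN projects b ON a.project_id = b.id
LEFT JOIN tasks c ON a.parent_id = c.id

Result:
name      | project | parent   
----------+---------+----------
Implement | Nimbus  | NULL     
Test      | Nimbus  | NULL     
Design    | NULL    | Implement
Migrate   | Epsilon | Test     
Optimize  | Gamma   | NULL     
Research  | Vega    | Design   
Setup     | Epsilon | Migrate  
Plan      | Vega    | NULL     


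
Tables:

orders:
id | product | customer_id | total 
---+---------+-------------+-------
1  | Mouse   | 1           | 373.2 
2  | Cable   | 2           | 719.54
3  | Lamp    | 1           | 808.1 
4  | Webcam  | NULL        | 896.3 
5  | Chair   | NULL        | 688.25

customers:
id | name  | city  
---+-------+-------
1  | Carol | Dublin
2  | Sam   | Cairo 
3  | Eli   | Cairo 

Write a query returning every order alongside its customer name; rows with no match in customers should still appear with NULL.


LEFT JOIN keeps every row from orders (the left table); where customer_id has no match in customers, the customer columns become NULL. Walk through each order:
  - order 1 (Mouse): customer_id=1 -> matches Carol
  - order 2 (Cable): customer_id=2 -> matches Sam
  - order 3 (Lamp): customer_id=1 -> matches Carol
  - order 4 (Webcam): customer_id=NULL, no match -> kept with NULL
  - order 5 (Chair): customer_id=NULL, no match -> kept with NULL
All 5 rows appear; 2 have NULL customer.

SQL:
SELECT a.product, b.name AS customer
FROM orders a
LEFT JOIN customers b ON a.customer_id = b.id

Result:
product | customer
--------+---------
Mouse   | Carol   
Cable   | Sam     
Lamp    | Carol   
Webcam  | NULL    
Chair   | NULL    


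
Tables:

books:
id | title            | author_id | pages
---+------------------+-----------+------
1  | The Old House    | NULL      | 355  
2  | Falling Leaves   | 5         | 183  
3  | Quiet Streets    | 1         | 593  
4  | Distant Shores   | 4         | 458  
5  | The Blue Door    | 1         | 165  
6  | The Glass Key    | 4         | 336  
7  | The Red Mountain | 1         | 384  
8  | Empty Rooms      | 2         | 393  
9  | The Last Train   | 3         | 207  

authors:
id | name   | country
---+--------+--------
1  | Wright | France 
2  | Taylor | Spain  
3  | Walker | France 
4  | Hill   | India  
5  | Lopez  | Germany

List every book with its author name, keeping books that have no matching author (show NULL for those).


LEFT JOIN keeps every row from books (the left table); where author_id has no match in authors, the author columns become NULL. Walk through each book:
  - book 1 (The Old House): author_id=NULL, no match -> kept with NULL
  - book 2 (Falling Leaves): author_id=5 -> matches Lopez
  - book 3 (Quiet Streets): author_id=1 -> matches Wright
  - book 4 (Distant Shores): author_id=4 -> matches Hill
  - book 5 (The Blue Door): author_id=1 -> matches Wright
  - book 6 (The Glass Key): author_id=4 -> matches Hill
  - book 7 (The Red Mountain): author_id=1 -> matches Wright
  - book 8 (Empty Rooms): author_id=2 -> matches Taylor
  - book 9 (The Last Train): author_id=3 -> matches Walker
All 9 rows appear; 1 has NULL author.

SQL:
SELECT a.title, b.name AS author
FROM books a
LEFT JOIN authors b ON a.author_id = b.id

Result:
title            | author
-----------------+-------
The Old House    | NULL  
Falling Leaves   | Lopez 
Quiet Streets    | Wright
Distant Shores   | Hill  
The Blue Door    | Wright
The Glass Key    | Hill  
The Red Mountain | Wright
Empty Rooms      | Taylor
The Last Train   | Walker


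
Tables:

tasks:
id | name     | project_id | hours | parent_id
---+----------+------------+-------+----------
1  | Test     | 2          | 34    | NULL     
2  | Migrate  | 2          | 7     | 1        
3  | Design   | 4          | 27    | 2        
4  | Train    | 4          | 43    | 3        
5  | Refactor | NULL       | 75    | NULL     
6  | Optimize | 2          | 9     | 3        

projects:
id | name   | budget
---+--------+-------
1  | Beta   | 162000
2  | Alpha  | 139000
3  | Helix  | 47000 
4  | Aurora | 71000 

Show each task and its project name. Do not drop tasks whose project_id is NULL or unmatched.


LEFT JOIN keeps every row from tasks (the left table); where project_id has no match in projects, the project columns become NULL. Walk through each task:
  - task 1 (Test): project_id=2 -> matches Alpha
  - task 2 (Migrate): project_id=2 -> matches Alpha
  - task 3 (Design): project_id=4 -> matches Aurora
  - task 4 (Train): project_id=4 -> matches Aurora
  - task 5 (Refactor): project_id=NULL, no match -> kept with NULL
  - task 6 (Optimize): project_id=2 -> matches Alpha
All 6 rows appear; 1 has NULL project.

SQL:
SELECT a.name, b.name AS project
FROM tasks a
LEFT JOIN projects b ON a.project_id = b.id

Result:
name     | project
---------+--------
Test     | Alpha  
Migrate  | Alpha  
Design   | Aurora 
Train    | Aurora 
Refactor | NULL   
Optimize | Alpha  


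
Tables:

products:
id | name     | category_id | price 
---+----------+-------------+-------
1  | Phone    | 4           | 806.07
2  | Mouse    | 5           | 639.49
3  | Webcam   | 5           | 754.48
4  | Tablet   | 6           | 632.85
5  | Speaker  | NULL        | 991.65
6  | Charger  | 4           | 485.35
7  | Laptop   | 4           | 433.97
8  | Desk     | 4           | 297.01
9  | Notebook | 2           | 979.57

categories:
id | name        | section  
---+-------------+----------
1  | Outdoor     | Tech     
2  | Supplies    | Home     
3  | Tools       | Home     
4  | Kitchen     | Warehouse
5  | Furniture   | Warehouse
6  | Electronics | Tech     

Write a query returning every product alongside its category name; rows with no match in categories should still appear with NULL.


LEFT JOIN keeps every row from products (the left table); where category_id has no match in categories, the category columns become NULL. Walk through each product:
  - product 1 (Phone): category_id=4 -> matches Kitchen
  - product 2 (Mouse): category_id=5 -> matches Furniture
  - product 3 (Webcam): category_id=5 -> matches Furniture
  - product 4 (Tablet): category_id=6 -> matches Electronics
  - product 5 (Speaker): category_id=NULL, no match -> kept with NULL
  - product 6 (Charger): category_id=4 -> matches Kitchen
  - product 7 (Laptop): category_id=4 -> matches Kitchen
  - product 8 (Desk): category_id=4 -> matches Kitchen
  - product 9 (Notebook): category_id=2 -> matches Supplies
All 9 rows appear; 1 has NULL category.

SQL:
SELECT a.name, b.name AS category
FROM products a
LEFT JOIN categories b ON a.category_id = b.id

Result:
name     | category   
---------+------------
Phone    | Kitchen    
Mouse    | Furniture  
Webcam   | Furniture  
Tablet   | Electronics
Speaker  | NULL       
Charger  | Kitchen    
Laptop   | Kitchen    
Desk     | Kitchen    
Notebook | Supplies   


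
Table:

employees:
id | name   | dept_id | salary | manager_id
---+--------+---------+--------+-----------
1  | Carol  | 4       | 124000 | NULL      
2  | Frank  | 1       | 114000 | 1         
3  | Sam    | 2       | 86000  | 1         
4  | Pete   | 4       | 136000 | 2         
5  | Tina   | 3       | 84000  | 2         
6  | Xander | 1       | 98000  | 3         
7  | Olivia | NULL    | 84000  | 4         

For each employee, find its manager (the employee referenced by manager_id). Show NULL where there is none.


This is a self-join: employees is joined to a second copy of itself, matching each row's manager_id to another row's id. Use LEFT JOIN so rows with manager_id=NULL are kept.
  - employee 1 (Carol): manager_id=NULL -> NULL
  - employee 2 (Frank): manager_id=1 -> Carol
  - employee 3 (Sam): manager_id=1 -> Carol
  - employee 4 (Pete): manager_id=2 -> Frank
  - employee 5 (Tina): manager_id=2 -> Frank
  - employee 6 (Xander): manager_id=3 -> Sam
  - employee 7 (Olivia): manager_id=4 -> Pete

SQL:
SELECT a.name AS item, b.name AS manager
FROM employees a
LEFT JOIN employees b ON a.manager_id = b.id

Result:
item   | manager
-------+--------
Carol  | NULL   
Frank  | Carol  
Sam    | Carol  
Pete   | Frank  
Tina   | Frank  
Xander | Sam    
Olivia | Pete   


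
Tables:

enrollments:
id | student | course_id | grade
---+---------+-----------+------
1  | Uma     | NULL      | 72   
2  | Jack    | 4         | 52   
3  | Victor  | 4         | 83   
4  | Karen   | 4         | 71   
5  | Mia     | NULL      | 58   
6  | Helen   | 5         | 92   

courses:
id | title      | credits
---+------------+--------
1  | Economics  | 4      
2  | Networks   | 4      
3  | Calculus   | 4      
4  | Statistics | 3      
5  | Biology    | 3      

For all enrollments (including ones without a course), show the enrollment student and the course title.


LEFT JOIN keeps every row from enrollments (the left table); where course_id has no match in courses, the course columns become NULL. Walk through each enrollment:
  - enrollment 1 (Uma): course_id=NULL, no match -> kept with NULL
  - enrollment 2 (Jack): course_id=4 -> matches Statistics
  - enrollment 3 (Victor): course_id=4 -> matches Statistics
  - enrollment 4 (Karen): course_id=4 -> matches Statistics
  - enrollment 5 (Mia): course_id=NULL, no match -> kept with NULL
  - enrollment 6 (Helen): course_id=5 -> matches Biology
All 6 rows appear; 2 have NULL course.

SQL:
SELECT a.student, b.title AS course
FROM enrollments a
LEFT JOIN courses b ON a.course_id = b.id

Result:
student | course    
--------+-----------
Uma     | NULL      
Jack    | Statistics
Victor  | Statistics
Karen   | Statistics
Mia     | NULL      
Helen   | Biology   


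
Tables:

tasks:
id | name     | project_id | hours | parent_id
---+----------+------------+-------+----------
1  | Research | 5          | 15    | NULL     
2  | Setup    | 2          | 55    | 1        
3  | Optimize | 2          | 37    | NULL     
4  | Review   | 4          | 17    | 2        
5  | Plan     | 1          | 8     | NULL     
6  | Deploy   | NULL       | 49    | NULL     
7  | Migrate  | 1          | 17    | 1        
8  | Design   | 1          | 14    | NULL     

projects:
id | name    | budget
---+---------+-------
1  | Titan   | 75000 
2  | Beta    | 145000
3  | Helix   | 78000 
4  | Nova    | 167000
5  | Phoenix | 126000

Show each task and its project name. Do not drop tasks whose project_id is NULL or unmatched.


LEFT JOIN keeps every row from tasks (the left table); where project_id has no match in projects, the project columns become NULL. Walk through each task:
  - task 1 (Research): project_id=5 -> matches Phoenix
  - task 2 (Setup): project_id=2 -> matches Beta
  - task 3 (Optimize): project_id=2 -> matches Beta
  - task 4 (Review): project_id=4 -> matches Nova
  - task 5 (Plan): project_id=1 -> matches Titan
  - task 6 (Deploy): project_id=NULL, no match -> kept with NULL
  - task 7 (Migrate): project_id=1 -> matches Titan
  - task 8 (Design): project_id=1 -> matches Titan
All 8 rows appear; 1 has NULL project.

SQL:
SELECT a.name, b.name AS project
FROM tasks a
LEFT JOIN projects b ON a.project_id = b.id

Result:
name     | project
---------+--------
Research | Phoenix
Setup    | Beta   
Optimize | Beta   
Review   | Nova   
Plan     | Titan  
Deploy   | NULL   
Migrate  | Titan  
Design   | Titan  


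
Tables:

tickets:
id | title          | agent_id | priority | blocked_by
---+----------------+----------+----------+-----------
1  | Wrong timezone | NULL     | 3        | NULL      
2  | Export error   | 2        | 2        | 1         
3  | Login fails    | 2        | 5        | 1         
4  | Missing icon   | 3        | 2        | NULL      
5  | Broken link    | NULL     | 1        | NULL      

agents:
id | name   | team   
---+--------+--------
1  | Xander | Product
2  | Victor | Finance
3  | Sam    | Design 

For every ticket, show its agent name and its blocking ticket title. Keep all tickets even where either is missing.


Two LEFT JOINs from the same base table tickets: one to agents via agent_id, one to tickets itself via blocked_by. Both are LEFT so every ticket is preserved.
Match against agents:
  - ticket 1 (Wrong timezone): agent_id=NULL, no match -> kept with NULL
  - ticket 2 (Export error): agent_id=2 -> matches Victor
  - ticket 3 (Login fails): agent_id=2 -> matches Victor
  - ticket 4 (Missing icon): agent_id=3 -> matches Sam
  - ticket 5 (Broken link): agent_id=NULL, no match -> kept with NULL
Match against tickets (self):
  - ticket 1 (Wrong timezone): blocked_by=NULL -> NULL
  - ticket 2 (Export error): blocked_by=1 -> Wrong timezone
  - ticket 3 (Login fails): blocked_by=1 -> Wrong timezone
  - ticket 4 (Missing icon): blocked_by=NULL -> NULL
  - ticket 5 (Broken link): blocked_by=NULL -> NULL

SQL:
SELECT a.title, b.name AS agent, c.title AS blocked_by
FROM tickets a
LEFT JOIN agents b ON a.agent_id = b.id
LEFT JOIN tickets c ON a.blocked_by = c.id

Result:
title          | agent  | blocked_by    
---------------+--------+---------------
Wrong timezone | NULL   | NULL          
Export error   | Victor | Wrong timezone
Login fails    | Victor | Wrong timezone
Missing icon   | Sam    | NULL          
Broken link    | NULL   | NULL          


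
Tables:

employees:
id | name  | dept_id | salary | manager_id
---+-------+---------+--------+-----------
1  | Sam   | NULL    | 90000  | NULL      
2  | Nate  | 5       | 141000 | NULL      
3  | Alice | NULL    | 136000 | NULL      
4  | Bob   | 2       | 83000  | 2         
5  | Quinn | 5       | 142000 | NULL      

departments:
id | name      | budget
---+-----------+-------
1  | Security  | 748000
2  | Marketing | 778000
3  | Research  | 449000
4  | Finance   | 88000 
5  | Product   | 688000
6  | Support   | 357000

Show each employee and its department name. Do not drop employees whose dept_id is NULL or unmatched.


LEFT JOIN keeps every row from employees (the left table); where dept_id has no match in departments, the department columns become NULL. Walk through each employee:
  - employee 1 (Sam): dept_id=NULL, no match -> kept with NULL
  - employee 2 (Nate): dept_id=5 -> matches Product
  - employee 3 (Alice): dept_id=NULL, no match -> kept with NULL
  - employee 4 (Bob): dept_id=2 -> matches Marketing
  - employee 5 (Quinn): dept_id=5 -> matches Product
All 5 rows appear; 2 have NULL department.

SQL:
SELECT a.name, b.name AS department
FROM employees a
LEFT JOIN departments b ON a.dept_id = b.id

Result:
name  | department
------+-----------
Sam   | NULL      
Nate  | Product   
Alice | NULL      
Bob   | Marketing 
Quinn | Product   


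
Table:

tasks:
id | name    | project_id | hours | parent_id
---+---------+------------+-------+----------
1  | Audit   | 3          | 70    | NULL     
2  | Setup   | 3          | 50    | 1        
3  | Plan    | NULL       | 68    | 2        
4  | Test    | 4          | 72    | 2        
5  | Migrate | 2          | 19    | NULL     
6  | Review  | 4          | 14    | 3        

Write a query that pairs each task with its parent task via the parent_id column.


This is a self-join: tasks is joined to a second copy of itself, matching each row's parent_id to another row's id. Use LEFT JOIN so rows with parent_id=NULL are kept.
  - task 1 (Audit): parent_id=NULL -> NULL
  - task 2 (Setup): parent_id=1 -> Audit
  - task 3 (Plan): parent_id=2 -> Setup
  - task 4 (Test): parent_id=2 -> Setup
  - task 5 (Migrate): parent_id=NULL -> NULL
  - task 6 (Review): parent_id=3 -> Plan

SQL:
SELECT a.name AS item, b.name AS parent
FROM tasks a
LEFT JOIN tasks b ON a.parent_id = b.id

Result:
item    | parent
--------+-------
Audit   | NULL  
Setup   | Audit 
Plan    | Setup 
Test    | Setup 
Migrate | NULL  
Review  | Plan  


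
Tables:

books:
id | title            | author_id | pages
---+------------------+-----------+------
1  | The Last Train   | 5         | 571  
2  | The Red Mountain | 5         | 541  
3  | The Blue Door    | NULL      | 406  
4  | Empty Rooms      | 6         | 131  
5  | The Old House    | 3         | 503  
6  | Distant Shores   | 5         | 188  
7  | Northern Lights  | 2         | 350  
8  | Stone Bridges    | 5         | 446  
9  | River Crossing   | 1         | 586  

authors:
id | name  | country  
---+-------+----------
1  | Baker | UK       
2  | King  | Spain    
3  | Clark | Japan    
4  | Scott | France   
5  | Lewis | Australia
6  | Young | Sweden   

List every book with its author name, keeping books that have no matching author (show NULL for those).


LEFT JOIN keeps every row from books (the left table); where author_id has no match in authors, the author columns become NULL. Walk through each book:
  - book 1 (The Last Train): author_id=5 -> matches Lewis
  - book 2 (The Red Mountain): author_id=5 -> matches Lewis
  - book 3 (The Blue Door): author_id=NULL, no match -> kept with NULL
  - book 4 (Empty Rooms): author_id=6 -> matches Young
  - book 5 (The Old House): author_id=3 -> matches Clark
  - book 6 (Distant Shores): author_id=5 -> matches Lewis
  - book 7 (Northern Lights): author_id=2 -> matches King
  - book 8 (Stone Bridges): author_id=5 -> matches Lewis
  - book 9 (River Crossing): author_id=1 -> matches Baker
All 9 rows appear; 1 has NULL author.

SQL:
SELECT a.title, b.name AS author
FROM books a
LEFT JOIN authors b ON a.author_id = b.id

Result:
title            | author
-----------------+-------
The Last Train   | Lewis 
The Red Mountain | Lewis 
The Blue Door    | NULL  
Empty Rooms      | Young 
The Old House    | Clark 
Distant Shores   | Lewis 
Northern Lights  | King  
Stone Bridges    | Lewis 
River Crossing   | Baker 
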